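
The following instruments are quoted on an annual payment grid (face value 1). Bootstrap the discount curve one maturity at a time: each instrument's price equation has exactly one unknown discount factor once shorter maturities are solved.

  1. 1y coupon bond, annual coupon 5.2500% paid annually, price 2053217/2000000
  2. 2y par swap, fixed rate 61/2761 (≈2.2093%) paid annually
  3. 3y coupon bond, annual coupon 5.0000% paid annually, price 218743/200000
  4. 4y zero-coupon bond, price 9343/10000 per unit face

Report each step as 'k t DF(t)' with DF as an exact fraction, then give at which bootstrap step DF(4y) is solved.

1 1 4877/5000
2 2 9573/10000
3 3 1187/1250
4 4 9343/10000
DF(4y) is solved at step 4

step 1 [1y] bond c/1=21/400: DF=(2053217/2000000 − 21/400·(0))/(1+21/400) = 4877/5000 ≈ 0.975400
step 2 [2y] swap r/1=61/2761: DF=(1 − 61/2761·(0.975400))/(1+61/2761) = 9573/10000 ≈ 0.957300
step 3 [3y] bond c/1=1/20: DF=(218743/200000 − 1/20·(0.975400+0.957300))/(1+1/20) = 1187/1250 ≈ 0.949600
step 4 [4y] zero: DF = P = 9343/10000 ≈ 0.934300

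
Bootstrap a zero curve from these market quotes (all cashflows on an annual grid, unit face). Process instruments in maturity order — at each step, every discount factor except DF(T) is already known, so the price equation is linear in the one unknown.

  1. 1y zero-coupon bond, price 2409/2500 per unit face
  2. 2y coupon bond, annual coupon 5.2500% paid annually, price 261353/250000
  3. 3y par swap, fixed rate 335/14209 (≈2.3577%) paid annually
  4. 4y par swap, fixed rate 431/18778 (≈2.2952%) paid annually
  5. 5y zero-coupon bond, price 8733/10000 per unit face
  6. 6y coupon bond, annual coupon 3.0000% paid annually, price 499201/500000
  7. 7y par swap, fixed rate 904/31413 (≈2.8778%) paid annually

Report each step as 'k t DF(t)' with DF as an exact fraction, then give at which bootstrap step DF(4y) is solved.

1 1 2409/2500
2 2 2363/2500
3 3 933/1000
4 4 4569/5000
5 5 8733/10000
6 6 1669/2000
7 7 512/625
DF(4y) is solved at step 4

step 1 [1y] zero: DF = P = 2409/2500 ≈ 0.963600
step 2 [2y] bond c/1=21/400: DF=(261353/250000 − 21/400·(0.963600))/(1+21/400) = 2363/2500 ≈ 0.945200
step 3 [3y] swap r/1=335/14209: DF=(1 − 335/14209·(0.963600+0.945200))/(1+335/14209) = 933/1000 ≈ 0.933000
step 4 [4y] swap r/1=431/18778: DF=(1 − 431/18778·(0.963600+0.945200+0.933000))/(1+431/18778) = 4569/5000 ≈ 0.913800
step 5 [5y] zero: DF = P = 8733/10000 ≈ 0.873300
step 6 [6y] bond c/1=3/100: DF=(499201/500000 − 3/100·(0.963600+0.945200+0.933000+0.913800+0.873300))/(1+3/100) = 1669/2000 ≈ 0.834500
step 7 [7y] swap r/1=904/31413: DF=(1 − 904/31413·(0.963600+0.945200+0.933000+0.913800+0.873300+0.834500))/(1+904/31413) = 512/625 ≈ 0.819200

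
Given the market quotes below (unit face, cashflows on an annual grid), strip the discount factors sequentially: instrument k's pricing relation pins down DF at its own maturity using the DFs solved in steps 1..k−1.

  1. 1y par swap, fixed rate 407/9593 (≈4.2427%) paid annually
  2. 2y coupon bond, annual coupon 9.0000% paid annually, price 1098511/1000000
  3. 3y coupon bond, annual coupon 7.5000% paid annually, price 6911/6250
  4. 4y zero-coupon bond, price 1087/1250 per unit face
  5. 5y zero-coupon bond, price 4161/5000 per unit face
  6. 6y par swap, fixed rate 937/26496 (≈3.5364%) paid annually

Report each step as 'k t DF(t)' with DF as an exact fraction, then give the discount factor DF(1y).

step 1 [1y] swap r/1=407/9593: DF=(1 − 407/9593·(0))/(1+407/9593) = 9593/10000 ≈ 0.959300
step 2 [2y] bond c/1=9/100: DF=(1098511/1000000 − 9/100·(0.959300))/(1+9/100) = 4643/5000 ≈ 0.928600
step 3 [3y] bond c/1=3/40: DF=(6911/6250 − 3/40·(0.959300+0.928600))/(1+3/40) = 8969/10000 ≈ 0.896900
step 4 [4y] zero: DF = P = 1087/1250 ≈ 0.869600
step 5 [5y] zero: DF = P = 4161/5000 ≈ 0.832200
step 6 [6y] swap r/1=937/26496: DF=(1 − 937/26496·(0.959300+0.928600+0.896900+0.869600+0.832200))/(1+937/26496) = 4063/5000 ≈ 0.812600

1 1 9593/10000
2 2 4643/5000
3 3 8969/10000
4 4 1087/1250
5 5 4161/5000
6 6 4063/5000
DF(1y) = 9593/10000 ≈ 0.959300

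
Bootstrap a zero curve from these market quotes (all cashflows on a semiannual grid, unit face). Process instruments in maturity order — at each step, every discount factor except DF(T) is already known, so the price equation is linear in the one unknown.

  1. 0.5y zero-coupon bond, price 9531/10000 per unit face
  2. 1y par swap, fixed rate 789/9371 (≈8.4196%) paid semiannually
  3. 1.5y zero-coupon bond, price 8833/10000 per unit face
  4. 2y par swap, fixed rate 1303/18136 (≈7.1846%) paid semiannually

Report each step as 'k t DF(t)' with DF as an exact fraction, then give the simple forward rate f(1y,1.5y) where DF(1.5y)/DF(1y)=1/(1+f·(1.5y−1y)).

1 1/2 9531/10000
2 1 9211/10000
3 3/2 8833/10000
4 2 8697/10000
f(1y,1.5y) = ((9211/10000)/(8833/10000) − 1)/(1/2) = 756/8833 ≈ 8.5588%

step 1 [0.5y] zero: DF = P = 9531/10000 ≈ 0.953100
step 2 [1y] swap r/2=789/18742: DF=(1 − 789/18742·(0.953100))/(1+789/18742) = 9211/10000 ≈ 0.921100
step 3 [1.5y] zero: DF = P = 8833/10000 ≈ 0.883300
step 4 [2y] swap r/2=1303/36272: DF=(1 − 1303/36272·(0.953100+0.921100+0.883300))/(1+1303/36272) = 8697/10000 ≈ 0.869700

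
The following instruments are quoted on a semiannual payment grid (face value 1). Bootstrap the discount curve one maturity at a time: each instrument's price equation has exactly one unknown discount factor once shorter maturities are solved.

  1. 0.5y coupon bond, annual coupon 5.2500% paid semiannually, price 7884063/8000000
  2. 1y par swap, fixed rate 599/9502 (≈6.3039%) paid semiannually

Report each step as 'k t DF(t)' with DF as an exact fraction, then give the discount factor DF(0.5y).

1 1/2 9603/10000
2 1 9401/10000
DF(0.5y) = 9603/10000 ≈ 0.960300

step 1 [0.5y] bond c/2=21/800: DF=(7884063/8000000 − 21/800·(0))/(1+21/800) = 9603/10000 ≈ 0.960300
step 2 [1y] swap r/2=599/19004: DF=(1 − 599/19004·(0.960300))/(1+599/19004) = 9401/10000 ≈ 0.940100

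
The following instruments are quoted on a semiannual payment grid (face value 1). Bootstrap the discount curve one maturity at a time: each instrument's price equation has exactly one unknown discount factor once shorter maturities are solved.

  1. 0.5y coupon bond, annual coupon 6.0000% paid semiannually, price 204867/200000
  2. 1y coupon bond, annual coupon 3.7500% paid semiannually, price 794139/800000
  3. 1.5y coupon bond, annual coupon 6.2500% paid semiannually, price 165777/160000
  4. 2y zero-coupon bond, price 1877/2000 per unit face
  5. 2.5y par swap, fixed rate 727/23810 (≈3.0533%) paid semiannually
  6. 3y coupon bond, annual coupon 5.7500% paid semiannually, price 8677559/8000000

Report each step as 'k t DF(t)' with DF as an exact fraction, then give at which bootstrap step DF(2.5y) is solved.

1 1/2 1989/2000
2 1 9561/10000
3 3/2 591/625
4 2 1877/2000
5 5/2 9273/10000
6 3 9213/10000
DF(2.5y) is solved at step 5

step 1 [0.5y] bond c/2=3/100: DF=(204867/200000 − 3/100·(0))/(1+3/100) = 1989/2000 ≈ 0.994500
step 2 [1y] bond c/2=3/160: DF=(794139/800000 − 3/160·(0.994500))/(1+3/160) = 9561/10000 ≈ 0.956100
step 3 [1.5y] bond c/2=1/32: DF=(165777/160000 − 1/32·(0.994500+0.956100))/(1+1/32) = 591/625 ≈ 0.945600
step 4 [2y] zero: DF = P = 1877/2000 ≈ 0.938500
step 5 [2.5y] swap r/2=727/47620: DF=(1 − 727/47620·(0.994500+0.956100+0.945600+0.938500))/(1+727/47620) = 9273/10000 ≈ 0.927300
step 6 [3y] bond c/2=23/800: DF=(8677559/8000000 − 23/800·(0.994500+0.956100+0.945600+0.938500+0.927300))/(1+23/800) = 9213/10000 ≈ 0.921300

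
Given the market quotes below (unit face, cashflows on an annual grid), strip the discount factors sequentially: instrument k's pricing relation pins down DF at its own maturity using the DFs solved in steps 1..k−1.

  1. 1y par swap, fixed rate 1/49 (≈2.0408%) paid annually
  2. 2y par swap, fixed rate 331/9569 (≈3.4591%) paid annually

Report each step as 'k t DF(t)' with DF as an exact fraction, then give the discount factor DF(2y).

1 1 49/50
2 2 4669/5000
DF(2y) = 4669/5000 ≈ 0.933800

step 1 [1y] swap r/1=1/49: DF=(1 − 1/49·(0))/(1+1/49) = 49/50 ≈ 0.980000
step 2 [2y] swap r/1=331/9569: DF=(1 − 331/9569·(0.980000))/(1+331/9569) = 4669/5000 ≈ 0.933800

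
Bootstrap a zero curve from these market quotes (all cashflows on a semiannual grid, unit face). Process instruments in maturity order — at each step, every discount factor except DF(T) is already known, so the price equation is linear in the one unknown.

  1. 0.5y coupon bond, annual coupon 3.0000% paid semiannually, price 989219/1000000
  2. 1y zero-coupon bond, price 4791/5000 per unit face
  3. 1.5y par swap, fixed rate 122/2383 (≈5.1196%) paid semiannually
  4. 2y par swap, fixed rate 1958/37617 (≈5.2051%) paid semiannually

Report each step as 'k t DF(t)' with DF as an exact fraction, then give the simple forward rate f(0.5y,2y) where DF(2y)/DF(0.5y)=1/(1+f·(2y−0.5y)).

step 1 [0.5y] bond c/2=3/200: DF=(989219/1000000 − 3/200·(0))/(1+3/200) = 4873/5000 ≈ 0.974600
step 2 [1y] zero: DF = P = 4791/5000 ≈ 0.958200
step 3 [1.5y] swap r/2=61/2383: DF=(1 − 61/2383·(0.974600+0.958200))/(1+61/2383) = 2317/2500 ≈ 0.926800
step 4 [2y] swap r/2=979/37617: DF=(1 − 979/37617·(0.974600+0.958200+0.926800))/(1+979/37617) = 9021/10000 ≈ 0.902100

1 1/2 4873/5000
2 1 4791/5000
3 3/2 2317/2500
4 2 9021/10000
f(0.5y,2y) = ((4873/5000)/(9021/10000) − 1)/(3/2) = 1450/27063 ≈ 5.3579%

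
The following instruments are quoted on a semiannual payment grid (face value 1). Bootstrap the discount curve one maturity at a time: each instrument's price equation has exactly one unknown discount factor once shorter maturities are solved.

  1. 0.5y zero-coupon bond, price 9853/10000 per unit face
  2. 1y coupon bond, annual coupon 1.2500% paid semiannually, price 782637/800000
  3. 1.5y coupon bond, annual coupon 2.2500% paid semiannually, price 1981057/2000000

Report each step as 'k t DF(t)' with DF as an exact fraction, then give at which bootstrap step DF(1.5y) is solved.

step 1 [0.5y] zero: DF = P = 9853/10000 ≈ 0.985300
step 2 [1y] bond c/2=1/160: DF=(782637/800000 − 1/160·(0.985300))/(1+1/160) = 9661/10000 ≈ 0.966100
step 3 [1.5y] bond c/2=9/800: DF=(1981057/2000000 − 9/800·(0.985300+0.966100))/(1+9/800) = 4789/5000 ≈ 0.957800

1 1/2 9853/10000
2 1 9661/10000
3 3/2 4789/5000
DF(1.5y) is solved at step 3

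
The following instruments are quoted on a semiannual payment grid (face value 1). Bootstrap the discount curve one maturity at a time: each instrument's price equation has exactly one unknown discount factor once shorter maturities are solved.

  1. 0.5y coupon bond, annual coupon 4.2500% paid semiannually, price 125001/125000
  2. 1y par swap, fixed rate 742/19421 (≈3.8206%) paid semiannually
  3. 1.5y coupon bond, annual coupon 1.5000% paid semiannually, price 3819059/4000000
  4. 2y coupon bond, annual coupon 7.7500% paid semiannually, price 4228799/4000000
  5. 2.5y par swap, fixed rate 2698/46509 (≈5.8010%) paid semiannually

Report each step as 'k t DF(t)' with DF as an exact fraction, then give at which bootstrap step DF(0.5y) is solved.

1 1/2 612/625
2 1 9629/10000
3 3/2 2333/2500
4 2 1821/2000
5 5/2 8651/10000
DF(0.5y) is solved at step 1

step 1 [0.5y] bond c/2=17/800: DF=(125001/125000 − 17/800·(0))/(1+17/800) = 612/625 ≈ 0.979200
step 2 [1y] swap r/2=371/19421: DF=(1 − 371/19421·(0.979200))/(1+371/19421) = 9629/10000 ≈ 0.962900
step 3 [1.5y] bond c/2=3/400: DF=(3819059/4000000 − 3/400·(0.979200+0.962900))/(1+3/400) = 2333/2500 ≈ 0.933200
step 4 [2y] bond c/2=31/800: DF=(4228799/4000000 − 31/800·(0.979200+0.962900+0.933200))/(1+31/800) = 1821/2000 ≈ 0.910500
step 5 [2.5y] swap r/2=1349/46509: DF=(1 − 1349/46509·(0.979200+0.962900+0.933200+0.910500))/(1+1349/46509) = 8651/10000 ≈ 0.865100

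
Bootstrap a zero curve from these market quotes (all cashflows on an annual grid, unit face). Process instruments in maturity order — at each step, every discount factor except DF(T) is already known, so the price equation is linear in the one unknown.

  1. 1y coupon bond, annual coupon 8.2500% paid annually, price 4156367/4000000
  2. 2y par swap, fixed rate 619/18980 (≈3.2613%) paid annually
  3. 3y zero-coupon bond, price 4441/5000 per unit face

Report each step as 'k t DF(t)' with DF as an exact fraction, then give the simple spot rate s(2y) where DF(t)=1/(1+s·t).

step 1 [1y] bond c/1=33/400: DF=(4156367/4000000 − 33/400·(0))/(1+33/400) = 9599/10000 ≈ 0.959900
step 2 [2y] swap r/1=619/18980: DF=(1 − 619/18980·(0.959900))/(1+619/18980) = 9381/10000 ≈ 0.938100
step 3 [3y] zero: DF = P = 4441/5000 ≈ 0.888200

1 1 9599/10000
2 2 9381/10000
3 3 4441/5000
s(2y) = (1/(9381/10000) − 1)/(2) = 619/18762 ≈ 3.2992%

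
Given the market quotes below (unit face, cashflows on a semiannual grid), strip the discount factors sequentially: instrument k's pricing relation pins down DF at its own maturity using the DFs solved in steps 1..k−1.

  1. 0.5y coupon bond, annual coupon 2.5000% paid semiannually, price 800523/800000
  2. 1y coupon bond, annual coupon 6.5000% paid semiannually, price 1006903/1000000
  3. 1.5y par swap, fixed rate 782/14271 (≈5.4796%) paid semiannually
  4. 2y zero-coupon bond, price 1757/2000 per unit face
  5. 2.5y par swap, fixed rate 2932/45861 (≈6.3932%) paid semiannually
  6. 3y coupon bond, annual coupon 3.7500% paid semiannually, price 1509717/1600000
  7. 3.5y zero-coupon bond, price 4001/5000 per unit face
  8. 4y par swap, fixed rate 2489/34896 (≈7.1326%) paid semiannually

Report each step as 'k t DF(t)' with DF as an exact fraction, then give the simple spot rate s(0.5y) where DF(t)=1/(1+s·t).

step 1 [0.5y] bond c/2=1/80: DF=(800523/800000 − 1/80·(0))/(1+1/80) = 9883/10000 ≈ 0.988300
step 2 [1y] bond c/2=13/400: DF=(1006903/1000000 − 13/400·(0.988300))/(1+13/400) = 9441/10000 ≈ 0.944100
step 3 [1.5y] swap r/2=391/14271: DF=(1 − 391/14271·(0.988300+0.944100))/(1+391/14271) = 4609/5000 ≈ 0.921800
step 4 [2y] zero: DF = P = 1757/2000 ≈ 0.878500
step 5 [2.5y] swap r/2=1466/45861: DF=(1 − 1466/45861·(0.988300+0.944100+0.921800+0.878500))/(1+1466/45861) = 4267/5000 ≈ 0.853400
step 6 [3y] bond c/2=3/160: DF=(1509717/1600000 − 3/160·(0.988300+0.944100+0.921800+0.878500+0.853400))/(1+3/160) = 4209/5000 ≈ 0.841800
step 7 [3.5y] zero: DF = P = 4001/5000 ≈ 0.800200
step 8 [4y] swap r/2=2489/69792: DF=(1 − 2489/69792·(0.988300+0.944100+0.921800+0.878500+0.853400+0.841800+0.800200))/(1+2489/69792) = 7511/10000 ≈ 0.751100

1 1/2 9883/10000
2 1 9441/10000
3 3/2 4609/5000
4 2 1757/2000
5 5/2 4267/5000
6 3 4209/5000
7 7/2 4001/5000
8 4 7511/10000
s(0.5y) = (1/(9883/10000) − 1)/(1/2) = 234/9883 ≈ 2.3677%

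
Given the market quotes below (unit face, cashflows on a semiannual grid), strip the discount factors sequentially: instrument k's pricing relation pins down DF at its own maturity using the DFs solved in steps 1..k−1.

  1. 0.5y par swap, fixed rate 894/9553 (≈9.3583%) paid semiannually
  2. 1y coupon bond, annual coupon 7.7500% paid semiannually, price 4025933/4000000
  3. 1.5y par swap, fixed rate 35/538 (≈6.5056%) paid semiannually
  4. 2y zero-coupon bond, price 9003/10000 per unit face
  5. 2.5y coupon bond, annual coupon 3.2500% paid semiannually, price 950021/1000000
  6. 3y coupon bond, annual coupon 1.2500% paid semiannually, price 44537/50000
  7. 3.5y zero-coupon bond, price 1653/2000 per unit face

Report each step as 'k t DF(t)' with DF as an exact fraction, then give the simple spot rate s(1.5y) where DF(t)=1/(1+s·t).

step 1 [0.5y] swap r/2=447/9553: DF=(1 − 447/9553·(0))/(1+447/9553) = 9553/10000 ≈ 0.955300
step 2 [1y] bond c/2=31/800: DF=(4025933/4000000 − 31/800·(0.955300))/(1+31/800) = 9333/10000 ≈ 0.933300
step 3 [1.5y] swap r/2=35/1076: DF=(1 − 35/1076·(0.955300+0.933300))/(1+35/1076) = 909/1000 ≈ 0.909000
step 4 [2y] zero: DF = P = 9003/10000 ≈ 0.900300
step 5 [2.5y] bond c/2=13/800: DF=(950021/1000000 − 13/800·(0.955300+0.933300+0.909000+0.900300))/(1+13/800) = 8757/10000 ≈ 0.875700
step 6 [3y] bond c/2=1/160: DF=(44537/50000 − 1/160·(0.955300+0.933300+0.909000+0.900300+0.875700))/(1+1/160) = 1071/1250 ≈ 0.856800
step 7 [3.5y] zero: DF = P = 1653/2000 ≈ 0.826500

1 1/2 9553/10000
2 1 9333/10000
3 3/2 909/1000
4 2 9003/10000
5 5/2 8757/10000
6 3 1071/1250
7 7/2 1653/2000
s(1.5y) = (1/(909/1000) − 1)/(3/2) = 182/2727 ≈ 6.6740%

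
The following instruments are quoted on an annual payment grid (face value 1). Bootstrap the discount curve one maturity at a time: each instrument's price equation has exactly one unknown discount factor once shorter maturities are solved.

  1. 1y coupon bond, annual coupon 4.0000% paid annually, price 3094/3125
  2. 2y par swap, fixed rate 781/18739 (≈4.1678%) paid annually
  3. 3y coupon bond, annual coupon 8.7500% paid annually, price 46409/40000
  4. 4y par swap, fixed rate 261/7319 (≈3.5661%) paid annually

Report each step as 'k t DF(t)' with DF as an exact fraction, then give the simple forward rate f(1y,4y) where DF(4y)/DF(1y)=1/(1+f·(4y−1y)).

1 1 119/125
2 2 9219/10000
3 3 9161/10000
4 4 1739/2000
f(1y,4y) = ((119/125)/(1739/2000) − 1)/(3) = 55/1739 ≈ 3.1627%

step 1 [1y] bond c/1=1/25: DF=(3094/3125 − 1/25·(0))/(1+1/25) = 119/125 ≈ 0.952000
step 2 [2y] swap r/1=781/18739: DF=(1 − 781/18739·(0.952000))/(1+781/18739) = 9219/10000 ≈ 0.921900
step 3 [3y] bond c/1=7/80: DF=(46409/40000 − 7/80·(0.952000+0.921900))/(1+7/80) = 9161/10000 ≈ 0.916100
step 4 [4y] swap r/1=261/7319: DF=(1 − 261/7319·(0.952000+0.921900+0.916100))/(1+261/7319) = 1739/2000 ≈ 0.869500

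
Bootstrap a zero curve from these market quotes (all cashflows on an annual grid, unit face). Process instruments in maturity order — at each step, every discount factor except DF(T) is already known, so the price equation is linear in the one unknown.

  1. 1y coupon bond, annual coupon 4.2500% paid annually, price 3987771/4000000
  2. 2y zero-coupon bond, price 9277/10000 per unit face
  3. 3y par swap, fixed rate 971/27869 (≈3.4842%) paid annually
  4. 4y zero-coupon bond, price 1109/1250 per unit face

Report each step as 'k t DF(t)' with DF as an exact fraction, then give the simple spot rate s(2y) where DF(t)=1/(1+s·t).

step 1 [1y] bond c/1=17/400: DF=(3987771/4000000 − 17/400·(0))/(1+17/400) = 9563/10000 ≈ 0.956300
step 2 [2y] zero: DF = P = 9277/10000 ≈ 0.927700
step 3 [3y] swap r/1=971/27869: DF=(1 − 971/27869·(0.956300+0.927700))/(1+971/27869) = 9029/10000 ≈ 0.902900
step 4 [4y] zero: DF = P = 1109/1250 ≈ 0.887200

1 1 9563/10000
2 2 9277/10000
3 3 9029/10000
4 4 1109/1250
s(2y) = (1/(9277/10000) − 1)/(2) = 723/18554 ≈ 3.8967%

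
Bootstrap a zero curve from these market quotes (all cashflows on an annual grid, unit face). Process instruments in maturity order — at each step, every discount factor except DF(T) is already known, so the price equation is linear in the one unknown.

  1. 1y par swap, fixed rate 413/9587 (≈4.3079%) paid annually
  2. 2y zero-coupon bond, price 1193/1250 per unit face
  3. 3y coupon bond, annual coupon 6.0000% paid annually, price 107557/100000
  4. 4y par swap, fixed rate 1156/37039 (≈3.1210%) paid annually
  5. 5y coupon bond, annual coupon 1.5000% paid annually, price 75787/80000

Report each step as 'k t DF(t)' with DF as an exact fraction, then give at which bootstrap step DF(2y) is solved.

1 1 9587/10000
2 2 1193/1250
3 3 1133/1250
4 4 2211/2500
5 5 4393/5000
DF(2y) is solved at step 2

step 1 [1y] swap r/1=413/9587: DF=(1 − 413/9587·(0))/(1+413/9587) = 9587/10000 ≈ 0.958700
step 2 [2y] zero: DF = P = 1193/1250 ≈ 0.954400
step 3 [3y] bond c/1=3/50: DF=(107557/100000 − 3/50·(0.958700+0.954400))/(1+3/50) = 1133/1250 ≈ 0.906400
step 4 [4y] swap r/1=1156/37039: DF=(1 − 1156/37039·(0.958700+0.954400+0.906400))/(1+1156/37039) = 2211/2500 ≈ 0.884400
step 5 [5y] bond c/1=3/200: DF=(75787/80000 − 3/200·(0.958700+0.954400+0.906400+0.884400))/(1+3/200) = 4393/5000 ≈ 0.878600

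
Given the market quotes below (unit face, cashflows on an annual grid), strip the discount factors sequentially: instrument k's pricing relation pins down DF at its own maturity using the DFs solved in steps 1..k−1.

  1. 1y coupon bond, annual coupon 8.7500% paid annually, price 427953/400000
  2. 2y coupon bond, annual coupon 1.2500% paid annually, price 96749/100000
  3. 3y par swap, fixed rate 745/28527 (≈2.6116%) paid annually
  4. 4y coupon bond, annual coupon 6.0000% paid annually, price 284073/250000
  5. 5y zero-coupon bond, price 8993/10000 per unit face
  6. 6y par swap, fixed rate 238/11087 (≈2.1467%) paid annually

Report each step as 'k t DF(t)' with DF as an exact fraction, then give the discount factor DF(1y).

1 1 4919/5000
2 2 4717/5000
3 3 1851/2000
4 4 1821/2000
5 5 8993/10000
6 6 881/1000
DF(1y) = 4919/5000 ≈ 0.983800

step 1 [1y] bond c/1=7/80: DF=(427953/400000 − 7/80·(0))/(1+7/80) = 4919/5000 ≈ 0.983800
step 2 [2y] bond c/1=1/80: DF=(96749/100000 − 1/80·(0.983800))/(1+1/80) = 4717/5000 ≈ 0.943400
step 3 [3y] swap r/1=745/28527: DF=(1 − 745/28527·(0.983800+0.943400))/(1+745/28527) = 1851/2000 ≈ 0.925500
step 4 [4y] bond c/1=3/50: DF=(284073/250000 − 3/50·(0.983800+0.943400+0.925500))/(1+3/50) = 1821/2000 ≈ 0.910500
step 5 [5y] zero: DF = P = 8993/10000 ≈ 0.899300
step 6 [6y] swap r/1=238/11087: DF=(1 − 238/11087·(0.983800+0.943400+0.925500+0.910500+0.899300))/(1+238/11087) = 881/1000 ≈ 0.881000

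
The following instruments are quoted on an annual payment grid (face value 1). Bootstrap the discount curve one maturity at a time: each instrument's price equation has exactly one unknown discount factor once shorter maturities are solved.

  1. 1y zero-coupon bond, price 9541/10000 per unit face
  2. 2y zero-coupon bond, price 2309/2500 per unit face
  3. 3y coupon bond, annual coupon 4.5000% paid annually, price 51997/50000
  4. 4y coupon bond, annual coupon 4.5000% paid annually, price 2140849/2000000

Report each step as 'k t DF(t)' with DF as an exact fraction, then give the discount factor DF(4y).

step 1 [1y] zero: DF = P = 9541/10000 ≈ 0.954100
step 2 [2y] zero: DF = P = 2309/2500 ≈ 0.923600
step 3 [3y] bond c/1=9/200: DF=(51997/50000 − 9/200·(0.954100+0.923600))/(1+9/200) = 9143/10000 ≈ 0.914300
step 4 [4y] bond c/1=9/200: DF=(2140849/2000000 − 9/200·(0.954100+0.923600+0.914300))/(1+9/200) = 9041/10000 ≈ 0.904100

1 1 9541/10000
2 2 2309/2500
3 3 9143/10000
4 4 9041/10000
DF(4y) = 9041/10000 ≈ 0.904100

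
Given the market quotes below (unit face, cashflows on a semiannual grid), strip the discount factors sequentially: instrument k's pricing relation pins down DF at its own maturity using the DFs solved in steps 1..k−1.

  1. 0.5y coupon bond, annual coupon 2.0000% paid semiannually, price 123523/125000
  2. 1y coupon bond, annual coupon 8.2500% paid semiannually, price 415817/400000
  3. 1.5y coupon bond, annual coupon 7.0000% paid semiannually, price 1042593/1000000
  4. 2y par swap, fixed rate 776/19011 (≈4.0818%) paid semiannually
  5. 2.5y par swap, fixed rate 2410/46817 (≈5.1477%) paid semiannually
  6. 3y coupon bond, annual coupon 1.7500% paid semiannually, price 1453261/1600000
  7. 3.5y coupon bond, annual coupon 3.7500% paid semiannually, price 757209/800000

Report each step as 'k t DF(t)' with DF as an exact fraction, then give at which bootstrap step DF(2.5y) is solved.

step 1 [0.5y] bond c/2=1/100: DF=(123523/125000 − 1/100·(0))/(1+1/100) = 1223/1250 ≈ 0.978400
step 2 [1y] bond c/2=33/800: DF=(415817/400000 − 33/800·(0.978400))/(1+33/800) = 2399/2500 ≈ 0.959600
step 3 [1.5y] bond c/2=7/200: DF=(1042593/1000000 − 7/200·(0.978400+0.959600))/(1+7/200) = 4709/5000 ≈ 0.941800
step 4 [2y] swap r/2=388/19011: DF=(1 − 388/19011·(0.978400+0.959600+0.941800))/(1+388/19011) = 1153/1250 ≈ 0.922400
step 5 [2.5y] swap r/2=1205/46817: DF=(1 − 1205/46817·(0.978400+0.959600+0.941800+0.922400))/(1+1205/46817) = 1759/2000 ≈ 0.879500
step 6 [3y] bond c/2=7/800: DF=(1453261/1600000 − 7/800·(0.978400+0.959600+0.941800+0.922400+0.879500))/(1+7/800) = 4299/5000 ≈ 0.859800
step 7 [3.5y] bond c/2=3/160: DF=(757209/800000 − 3/160·(0.978400+0.959600+0.941800+0.922400+0.879500+0.859800))/(1+3/160) = 8271/10000 ≈ 0.827100

1 1/2 1223/1250
2 1 2399/2500
3 3/2 4709/5000
4 2 1153/1250
5 5/2 1759/2000
6 3 4299/5000
7 7/2 8271/10000
DF(2.5y) is solved at step 5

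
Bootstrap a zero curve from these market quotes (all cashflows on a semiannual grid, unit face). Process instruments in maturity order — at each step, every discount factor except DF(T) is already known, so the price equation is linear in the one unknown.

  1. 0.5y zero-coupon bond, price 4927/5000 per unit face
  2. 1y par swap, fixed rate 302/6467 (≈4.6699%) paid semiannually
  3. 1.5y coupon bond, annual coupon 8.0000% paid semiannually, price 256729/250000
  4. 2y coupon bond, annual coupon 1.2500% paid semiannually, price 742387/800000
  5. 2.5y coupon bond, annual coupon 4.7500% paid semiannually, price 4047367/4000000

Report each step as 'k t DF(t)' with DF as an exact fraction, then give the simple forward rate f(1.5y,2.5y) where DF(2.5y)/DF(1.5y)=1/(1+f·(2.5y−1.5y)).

1 1/2 4927/5000
2 1 9547/10000
3 3/2 1141/1250
4 2 1809/2000
5 5/2 2253/2500
f(1.5y,2.5y) = ((1141/1250)/(2253/2500) − 1)/(1) = 29/2253 ≈ 1.2872%

step 1 [0.5y] zero: DF = P = 4927/5000 ≈ 0.985400
step 2 [1y] swap r/2=151/6467: DF=(1 − 151/6467·(0.985400))/(1+151/6467) = 9547/10000 ≈ 0.954700
step 3 [1.5y] bond c/2=1/25: DF=(256729/250000 − 1/25·(0.985400+0.954700))/(1+1/25) = 1141/1250 ≈ 0.912800
step 4 [2y] bond c/2=1/160: DF=(742387/800000 − 1/160·(0.985400+0.954700+0.912800))/(1+1/160) = 1809/2000 ≈ 0.904500
step 5 [2.5y] bond c/2=19/800: DF=(4047367/4000000 − 19/800·(0.985400+0.954700+0.912800+0.904500))/(1+19/800) = 2253/2500 ≈ 0.901200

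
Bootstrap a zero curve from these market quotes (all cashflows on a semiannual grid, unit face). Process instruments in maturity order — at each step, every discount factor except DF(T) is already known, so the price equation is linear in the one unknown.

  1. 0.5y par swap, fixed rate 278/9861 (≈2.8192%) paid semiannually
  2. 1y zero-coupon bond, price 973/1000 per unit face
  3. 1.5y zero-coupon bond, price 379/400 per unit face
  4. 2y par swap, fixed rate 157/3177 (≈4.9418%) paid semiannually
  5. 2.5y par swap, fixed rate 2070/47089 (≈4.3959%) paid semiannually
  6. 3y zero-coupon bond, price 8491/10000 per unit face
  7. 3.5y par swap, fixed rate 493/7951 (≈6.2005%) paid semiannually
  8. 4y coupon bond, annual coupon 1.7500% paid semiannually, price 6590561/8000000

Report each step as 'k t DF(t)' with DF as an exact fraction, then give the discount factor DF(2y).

1 1/2 9861/10000
2 1 973/1000
3 3/2 379/400
4 2 4529/5000
5 5/2 1793/2000
6 3 8491/10000
7 7/2 2007/2500
8 4 1523/2000
DF(2y) = 4529/5000 ≈ 0.905800

step 1 [0.5y] swap r/2=139/9861: DF=(1 − 139/9861·(0))/(1+139/9861) = 9861/10000 ≈ 0.986100
step 2 [1y] zero: DF = P = 973/1000 ≈ 0.973000
step 3 [1.5y] zero: DF = P = 379/400 ≈ 0.947500
step 4 [2y] swap r/2=157/6354: DF=(1 − 157/6354·(0.986100+0.973000+0.947500))/(1+157/6354) = 4529/5000 ≈ 0.905800
step 5 [2.5y] swap r/2=1035/47089: DF=(1 − 1035/47089·(0.986100+0.973000+0.947500+0.905800))/(1+1035/47089) = 1793/2000 ≈ 0.896500
step 6 [3y] zero: DF = P = 8491/10000 ≈ 0.849100
step 7 [3.5y] swap r/2=493/15902: DF=(1 − 493/15902·(0.986100+0.973000+0.947500+0.905800+0.896500+0.849100))/(1+493/15902) = 2007/2500 ≈ 0.802800
step 8 [4y] bond c/2=7/800: DF=(6590561/8000000 − 7/800·(0.986100+0.973000+0.947500+0.905800+0.896500+0.849100+0.802800))/(1+7/800) = 1523/2000 ≈ 0.761500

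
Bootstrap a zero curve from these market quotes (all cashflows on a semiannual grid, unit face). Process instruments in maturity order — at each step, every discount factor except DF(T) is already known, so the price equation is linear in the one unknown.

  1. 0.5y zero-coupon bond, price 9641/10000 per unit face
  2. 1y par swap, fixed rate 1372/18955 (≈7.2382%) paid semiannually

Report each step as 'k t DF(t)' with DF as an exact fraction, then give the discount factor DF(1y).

step 1 [0.5y] zero: DF = P = 9641/10000 ≈ 0.964100
step 2 [1y] swap r/2=686/18955: DF=(1 − 686/18955·(0.964100))/(1+686/18955) = 4657/5000 ≈ 0.931400

1 1/2 9641/10000
2 1 4657/5000
DF(1y) = 4657/5000 ≈ 0.931400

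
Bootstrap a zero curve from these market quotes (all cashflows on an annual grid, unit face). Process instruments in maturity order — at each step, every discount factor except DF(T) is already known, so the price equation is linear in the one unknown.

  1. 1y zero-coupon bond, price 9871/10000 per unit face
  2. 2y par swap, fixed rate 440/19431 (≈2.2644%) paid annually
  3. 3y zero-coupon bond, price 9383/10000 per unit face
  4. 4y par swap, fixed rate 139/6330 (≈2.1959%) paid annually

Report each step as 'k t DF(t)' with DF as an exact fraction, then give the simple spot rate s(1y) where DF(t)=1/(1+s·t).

1 1 9871/10000
2 2 239/250
3 3 9383/10000
4 4 4583/5000
s(1y) = (1/(9871/10000) − 1)/(1) = 129/9871 ≈ 1.3069%

step 1 [1y] zero: DF = P = 9871/10000 ≈ 0.987100
step 2 [2y] swap r/1=440/19431: DF=(1 − 440/19431·(0.987100))/(1+440/19431) = 239/250 ≈ 0.956000
step 3 [3y] zero: DF = P = 9383/10000 ≈ 0.938300
step 4 [4y] swap r/1=139/6330: DF=(1 − 139/6330·(0.987100+0.956000+0.938300))/(1+139/6330) = 4583/5000 ≈ 0.916600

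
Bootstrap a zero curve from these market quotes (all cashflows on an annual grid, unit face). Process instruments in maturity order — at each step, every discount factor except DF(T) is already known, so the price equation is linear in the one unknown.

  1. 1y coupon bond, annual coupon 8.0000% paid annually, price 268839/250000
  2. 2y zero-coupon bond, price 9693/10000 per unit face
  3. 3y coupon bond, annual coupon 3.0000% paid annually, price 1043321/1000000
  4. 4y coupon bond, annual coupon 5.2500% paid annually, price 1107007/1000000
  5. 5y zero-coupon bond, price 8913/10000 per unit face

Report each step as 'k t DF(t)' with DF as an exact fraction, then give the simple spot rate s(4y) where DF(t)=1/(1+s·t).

step 1 [1y] bond c/1=2/25: DF=(268839/250000 − 2/25·(0))/(1+2/25) = 9957/10000 ≈ 0.995700
step 2 [2y] zero: DF = P = 9693/10000 ≈ 0.969300
step 3 [3y] bond c/1=3/100: DF=(1043321/1000000 − 3/100·(0.995700+0.969300))/(1+3/100) = 9557/10000 ≈ 0.955700
step 4 [4y] bond c/1=21/400: DF=(1107007/1000000 − 21/400·(0.995700+0.969300+0.955700))/(1+21/400) = 9061/10000 ≈ 0.906100
step 5 [5y] zero: DF = P = 8913/10000 ≈ 0.891300

1 1 9957/10000
2 2 9693/10000
3 3 9557/10000
4 4 9061/10000
5 5 8913/10000
s(4y) = (1/(9061/10000) − 1)/(4) = 939/36244 ≈ 2.5908%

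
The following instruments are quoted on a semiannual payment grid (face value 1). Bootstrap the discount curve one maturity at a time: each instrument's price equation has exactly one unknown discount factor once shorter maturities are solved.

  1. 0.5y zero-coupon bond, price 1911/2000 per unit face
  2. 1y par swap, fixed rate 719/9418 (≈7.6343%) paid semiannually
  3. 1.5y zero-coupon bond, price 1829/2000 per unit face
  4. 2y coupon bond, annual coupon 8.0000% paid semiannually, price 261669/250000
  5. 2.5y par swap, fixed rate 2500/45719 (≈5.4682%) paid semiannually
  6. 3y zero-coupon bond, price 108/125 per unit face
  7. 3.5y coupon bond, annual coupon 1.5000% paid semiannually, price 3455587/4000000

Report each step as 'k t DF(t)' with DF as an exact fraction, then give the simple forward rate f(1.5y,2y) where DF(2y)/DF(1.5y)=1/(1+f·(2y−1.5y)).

1 1/2 1911/2000
2 1 9281/10000
3 3/2 1829/2000
4 2 2247/2500
5 5/2 7/8
6 3 108/125
7 7/2 817/1000
f(1.5y,2y) = ((1829/2000)/(2247/2500) − 1)/(1/2) = 157/4494 ≈ 3.4935%

step 1 [0.5y] zero: DF = P = 1911/2000 ≈ 0.955500
step 2 [1y] swap r/2=719/18836: DF=(1 − 719/18836·(0.955500))/(1+719/18836) = 9281/10000 ≈ 0.928100
step 3 [1.5y] zero: DF = P = 1829/2000 ≈ 0.914500
step 4 [2y] bond c/2=1/25: DF=(261669/250000 − 1/25·(0.955500+0.928100+0.914500))/(1+1/25) = 2247/2500 ≈ 0.898800
step 5 [2.5y] swap r/2=1250/45719: DF=(1 − 1250/45719·(0.955500+0.928100+0.914500+0.898800))/(1+1250/45719) = 7/8 ≈ 0.875000
step 6 [3y] zero: DF = P = 108/125 ≈ 0.864000
step 7 [3.5y] bond c/2=3/400: DF=(3455587/4000000 − 3/400·(0.955500+0.928100+0.914500+0.898800+0.875000+0.864000))/(1+3/400) = 817/1000 ≈ 0.817000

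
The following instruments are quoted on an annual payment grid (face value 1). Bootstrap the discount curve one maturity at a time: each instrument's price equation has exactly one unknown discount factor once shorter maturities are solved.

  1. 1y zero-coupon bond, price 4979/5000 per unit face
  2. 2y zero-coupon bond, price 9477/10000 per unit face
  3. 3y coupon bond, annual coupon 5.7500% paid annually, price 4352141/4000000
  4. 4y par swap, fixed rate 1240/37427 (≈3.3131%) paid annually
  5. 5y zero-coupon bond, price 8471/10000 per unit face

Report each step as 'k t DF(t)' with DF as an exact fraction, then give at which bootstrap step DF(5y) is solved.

step 1 [1y] zero: DF = P = 4979/5000 ≈ 0.995800
step 2 [2y] zero: DF = P = 9477/10000 ≈ 0.947700
step 3 [3y] bond c/1=23/400: DF=(4352141/4000000 − 23/400·(0.995800+0.947700))/(1+23/400) = 577/625 ≈ 0.923200
step 4 [4y] swap r/1=1240/37427: DF=(1 − 1240/37427·(0.995800+0.947700+0.923200))/(1+1240/37427) = 219/250 ≈ 0.876000
step 5 [5y] zero: DF = P = 8471/10000 ≈ 0.847100

1 1 4979/5000
2 2 9477/10000
3 3 577/625
4 4 219/250
5 5 8471/10000
DF(5y) is solved at step 5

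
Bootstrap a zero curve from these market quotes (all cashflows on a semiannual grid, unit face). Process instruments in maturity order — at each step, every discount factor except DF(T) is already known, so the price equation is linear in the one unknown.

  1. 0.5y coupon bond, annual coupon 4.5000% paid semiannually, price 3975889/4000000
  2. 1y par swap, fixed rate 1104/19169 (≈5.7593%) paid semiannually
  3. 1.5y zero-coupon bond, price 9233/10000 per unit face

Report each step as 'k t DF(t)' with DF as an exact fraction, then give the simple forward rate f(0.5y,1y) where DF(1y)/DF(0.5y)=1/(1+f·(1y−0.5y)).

1 1/2 9721/10000
2 1 1181/1250
3 3/2 9233/10000
f(0.5y,1y) = ((9721/10000)/(1181/1250) − 1)/(1/2) = 273/4724 ≈ 5.7790%

step 1 [0.5y] bond c/2=9/400: DF=(3975889/4000000 − 9/400·(0))/(1+9/400) = 9721/10000 ≈ 0.972100
step 2 [1y] swap r/2=552/19169: DF=(1 − 552/19169·(0.972100))/(1+552/19169) = 1181/1250 ≈ 0.944800
step 3 [1.5y] zero: DF = P = 9233/10000 ≈ 0.923300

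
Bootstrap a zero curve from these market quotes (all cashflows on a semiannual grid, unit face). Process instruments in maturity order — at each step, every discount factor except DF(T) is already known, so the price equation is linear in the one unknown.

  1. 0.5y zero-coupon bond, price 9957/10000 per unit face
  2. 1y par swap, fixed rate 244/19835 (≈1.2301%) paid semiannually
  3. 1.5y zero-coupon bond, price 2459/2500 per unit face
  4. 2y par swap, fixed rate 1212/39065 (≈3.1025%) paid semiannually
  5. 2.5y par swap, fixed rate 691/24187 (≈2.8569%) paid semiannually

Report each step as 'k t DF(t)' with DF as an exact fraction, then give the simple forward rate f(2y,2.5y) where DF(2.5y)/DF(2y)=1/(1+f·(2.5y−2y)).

step 1 [0.5y] zero: DF = P = 9957/10000 ≈ 0.995700
step 2 [1y] swap r/2=122/19835: DF=(1 − 122/19835·(0.995700))/(1+122/19835) = 4939/5000 ≈ 0.987800
step 3 [1.5y] zero: DF = P = 2459/2500 ≈ 0.983600
step 4 [2y] swap r/2=606/39065: DF=(1 − 606/39065·(0.995700+0.987800+0.983600))/(1+606/39065) = 4697/5000 ≈ 0.939400
step 5 [2.5y] swap r/2=691/48374: DF=(1 − 691/48374·(0.995700+0.987800+0.983600+0.939400))/(1+691/48374) = 9309/10000 ≈ 0.930900

1 1/2 9957/10000
2 1 4939/5000
3 3/2 2459/2500
4 2 4697/5000
5 5/2 9309/10000
f(2y,2.5y) = ((4697/5000)/(9309/10000) − 1)/(1/2) = 170/9309 ≈ 1.8262%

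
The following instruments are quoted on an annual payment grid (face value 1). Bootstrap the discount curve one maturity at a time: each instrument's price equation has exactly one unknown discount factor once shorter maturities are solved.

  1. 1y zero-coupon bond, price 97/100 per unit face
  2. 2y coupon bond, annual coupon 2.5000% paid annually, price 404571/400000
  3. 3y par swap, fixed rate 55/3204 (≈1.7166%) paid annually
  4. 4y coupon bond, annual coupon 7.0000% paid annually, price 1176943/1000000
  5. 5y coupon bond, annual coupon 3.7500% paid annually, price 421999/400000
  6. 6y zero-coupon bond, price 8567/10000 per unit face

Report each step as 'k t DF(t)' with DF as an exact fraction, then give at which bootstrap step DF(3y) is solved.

1 1 97/100
2 2 9631/10000
3 3 1901/2000
4 4 9113/10000
5 5 8797/10000
6 6 8567/10000
DF(3y) is solved at step 3

step 1 [1y] zero: DF = P = 97/100 ≈ 0.970000
step 2 [2y] bond c/1=1/40: DF=(404571/400000 − 1/40·(0.970000))/(1+1/40) = 9631/10000 ≈ 0.963100
step 3 [3y] swap r/1=55/3204: DF=(1 − 55/3204·(0.970000+0.963100))/(1+55/3204) = 1901/2000 ≈ 0.950500
step 4 [4y] bond c/1=7/100: DF=(1176943/1000000 − 7/100·(0.970000+0.963100+0.950500))/(1+7/100) = 9113/10000 ≈ 0.911300
step 5 [5y] bond c/1=3/80: DF=(421999/400000 − 3/80·(0.970000+0.963100+0.950500+0.911300))/(1+3/80) = 8797/10000 ≈ 0.879700
step 6 [6y] zero: DF = P = 8567/10000 ≈ 0.856700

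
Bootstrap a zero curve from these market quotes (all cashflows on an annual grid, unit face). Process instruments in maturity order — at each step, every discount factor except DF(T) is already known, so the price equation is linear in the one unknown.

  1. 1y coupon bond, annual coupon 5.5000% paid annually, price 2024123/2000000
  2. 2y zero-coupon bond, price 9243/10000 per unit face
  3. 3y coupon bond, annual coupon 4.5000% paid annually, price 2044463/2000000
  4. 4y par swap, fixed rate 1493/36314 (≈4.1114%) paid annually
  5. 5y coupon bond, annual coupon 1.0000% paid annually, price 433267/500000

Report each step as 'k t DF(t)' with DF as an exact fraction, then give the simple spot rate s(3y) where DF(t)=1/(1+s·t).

1 1 9593/10000
2 2 9243/10000
3 3 8971/10000
4 4 8507/10000
5 5 411/500
s(3y) = (1/(8971/10000) − 1)/(3) = 343/8971 ≈ 3.8234%

step 1 [1y] bond c/1=11/200: DF=(2024123/2000000 − 11/200·(0))/(1+11/200) = 9593/10000 ≈ 0.959300
step 2 [2y] zero: DF = P = 9243/10000 ≈ 0.924300
step 3 [3y] bond c/1=9/200: DF=(2044463/2000000 − 9/200·(0.959300+0.924300))/(1+9/200) = 8971/10000 ≈ 0.897100
step 4 [4y] swap r/1=1493/36314: DF=(1 − 1493/36314·(0.959300+0.924300+0.897100))/(1+1493/36314) = 8507/10000 ≈ 0.850700
step 5 [5y] bond c/1=1/100: DF=(433267/500000 − 1/100·(0.959300+0.924300+0.897100+0.850700))/(1+1/100) = 411/500 ≈ 0.822000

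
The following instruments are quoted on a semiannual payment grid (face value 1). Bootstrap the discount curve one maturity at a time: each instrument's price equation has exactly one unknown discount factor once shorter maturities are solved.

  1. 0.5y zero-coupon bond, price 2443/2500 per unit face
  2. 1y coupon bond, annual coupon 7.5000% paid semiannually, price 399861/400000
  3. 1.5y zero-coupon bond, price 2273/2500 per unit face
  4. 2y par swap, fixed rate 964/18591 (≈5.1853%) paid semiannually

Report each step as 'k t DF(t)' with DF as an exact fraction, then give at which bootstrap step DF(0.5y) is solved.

step 1 [0.5y] zero: DF = P = 2443/2500 ≈ 0.977200
step 2 [1y] bond c/2=3/80: DF=(399861/400000 − 3/80·(0.977200))/(1+3/80) = 4641/5000 ≈ 0.928200
step 3 [1.5y] zero: DF = P = 2273/2500 ≈ 0.909200
step 4 [2y] swap r/2=482/18591: DF=(1 − 482/18591·(0.977200+0.928200+0.909200))/(1+482/18591) = 2259/2500 ≈ 0.903600

1 1/2 2443/2500
2 1 4641/5000
3 3/2 2273/2500
4 2 2259/2500
DF(0.5y) is solved at step 1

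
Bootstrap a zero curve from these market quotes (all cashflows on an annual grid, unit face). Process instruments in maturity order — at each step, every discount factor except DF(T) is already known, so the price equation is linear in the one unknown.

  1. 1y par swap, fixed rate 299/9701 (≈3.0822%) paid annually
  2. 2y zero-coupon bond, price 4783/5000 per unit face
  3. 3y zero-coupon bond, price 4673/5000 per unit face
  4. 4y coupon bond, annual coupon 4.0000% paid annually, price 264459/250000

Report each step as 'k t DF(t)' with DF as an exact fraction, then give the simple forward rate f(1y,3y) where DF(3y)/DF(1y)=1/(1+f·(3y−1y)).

1 1 9701/10000
2 2 4783/5000
3 3 4673/5000
4 4 9071/10000
f(1y,3y) = ((9701/10000)/(4673/5000) − 1)/(2) = 355/18692 ≈ 1.8992%

step 1 [1y] swap r/1=299/9701: DF=(1 − 299/9701·(0))/(1+299/9701) = 9701/10000 ≈ 0.970100
step 2 [2y] zero: DF = P = 4783/5000 ≈ 0.956600
step 3 [3y] zero: DF = P = 4673/5000 ≈ 0.934600
step 4 [4y] bond c/1=1/25: DF=(264459/250000 − 1/25·(0.970100+0.956600+0.934600))/(1+1/25) = 9071/10000 ≈ 0.907100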